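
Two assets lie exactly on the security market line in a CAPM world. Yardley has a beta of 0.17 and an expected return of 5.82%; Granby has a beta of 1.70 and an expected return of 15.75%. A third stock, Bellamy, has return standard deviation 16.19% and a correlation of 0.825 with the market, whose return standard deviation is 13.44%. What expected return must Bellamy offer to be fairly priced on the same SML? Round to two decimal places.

MRP = (15.75% − 5.82%) / (1.70 − 0.17) = 6.4902%
R_f = 5.82% − 0.17 × 6.4902% = 4.7167%
β_Bellamy = ρ·σ_i/σ_m = 0.825 × 16.19 / 13.44 = 0.9938
E(R_Bellamy) = R_f + β × MRP = 4.7167% + 0.9938 × 6.4902% = 11.17%

11.17%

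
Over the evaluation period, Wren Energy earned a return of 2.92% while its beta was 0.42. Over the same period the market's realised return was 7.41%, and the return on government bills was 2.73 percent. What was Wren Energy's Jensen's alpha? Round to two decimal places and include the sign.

Market excess return = 7.41% − 2.73% = 4.68%
CAPM benchmark = R_f + β(R_m − R_f) = 2.73% + 0.42 × 4.68% = 4.6956%
α = actual − benchmark = 2.92% − 4.6956% = -1.78%

-1.78%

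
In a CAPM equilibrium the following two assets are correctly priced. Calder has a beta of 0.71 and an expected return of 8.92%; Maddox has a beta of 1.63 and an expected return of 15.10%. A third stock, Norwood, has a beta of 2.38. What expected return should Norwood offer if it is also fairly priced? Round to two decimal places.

20.14%

MRP (SML slope) = (15.10% − 8.92%) / (1.63 − 0.71) = 6.18% / 0.92 = 6.7174%
R_f (intercept) = 8.92% − 0.71 × 6.7174% = 4.1506%
E(R_Norwood) = R_f + β × MRP = 4.1506% + 2.38 × 6.7174% = 20.14%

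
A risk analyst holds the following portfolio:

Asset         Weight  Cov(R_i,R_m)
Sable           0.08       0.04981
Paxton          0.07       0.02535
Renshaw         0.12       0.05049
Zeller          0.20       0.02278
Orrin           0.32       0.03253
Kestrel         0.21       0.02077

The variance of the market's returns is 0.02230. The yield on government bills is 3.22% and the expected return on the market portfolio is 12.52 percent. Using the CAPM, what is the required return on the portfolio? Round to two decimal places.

16.21%

β_Sable = 0.04981 / 0.02230 = 2.2336
β_Paxton = 0.02535 / 0.02230 = 1.1368
β_Renshaw = 0.05049 / 0.02230 = 2.2641
β_Zeller = 0.02278 / 0.02230 = 1.0215
β_Orrin = 0.03253 / 0.02230 = 1.4587
β_Kestrel = 0.02077 / 0.02230 = 0.9314
β_P = Σ w_i β_i = 0.08×2.2336 + 0.07×1.1368 + 0.12×2.2641 + 0.20×1.0215 + 0.32×1.4587 + 0.21×0.9314 = 1.3966
MRP = 12.52% − 3.22% = 9.30%
E(R_P) = R_f + β_P × MRP = 3.22% + 1.3966 × 9.30% = 16.21%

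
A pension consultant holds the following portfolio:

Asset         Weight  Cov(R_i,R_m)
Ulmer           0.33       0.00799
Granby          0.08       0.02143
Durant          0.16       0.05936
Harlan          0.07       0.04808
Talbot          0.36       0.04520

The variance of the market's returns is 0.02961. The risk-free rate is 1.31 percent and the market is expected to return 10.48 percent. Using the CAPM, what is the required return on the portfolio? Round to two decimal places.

11.68%

β_Ulmer = 0.00799 / 0.02961 = 0.2698
β_Granby = 0.02143 / 0.02961 = 0.7237
β_Durant = 0.05936 / 0.02961 = 2.0047
β_Harlan = 0.04808 / 0.02961 = 1.6238
β_Talbot = 0.04520 / 0.02961 = 1.5265
β_P = Σ w_i β_i = 0.33×0.2698 + 0.08×0.7237 + 0.16×2.0047 + 0.07×1.6238 + 0.36×1.5265 = 1.1309
MRP = 10.48% − 1.31% = 9.17%
E(R_P) = R_f + β_P × MRP = 1.31% + 1.1309 × 9.17% = 11.68%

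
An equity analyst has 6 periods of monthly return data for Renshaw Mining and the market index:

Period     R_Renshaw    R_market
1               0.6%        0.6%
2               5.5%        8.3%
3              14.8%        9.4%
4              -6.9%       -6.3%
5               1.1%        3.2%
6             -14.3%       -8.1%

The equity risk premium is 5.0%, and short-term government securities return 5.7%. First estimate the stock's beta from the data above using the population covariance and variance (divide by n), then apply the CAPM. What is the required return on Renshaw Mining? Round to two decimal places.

Mean R_i = (0.6 + 5.5 + 14.8 − 6.9 + 1.1 − 14.3) / 6 = 0.1333%
Mean R_m = (0.6 + 8.3 + 9.4 − 6.3 + 3.2 − 8.1) / 6 = 1.1833%
Σ(R_i − R̄_i)(R_m − R̄_m) = 347.0033  ⇒  Cov = 347.0033 / 6 = 57.8339
Σ(R_m − R̄_m)² = 264.7483  ⇒  Var(R_m) = 264.7483 / 6 = 44.1247
β = Cov / Var(R_m) = 57.8339 / 44.1247 = 1.3107
E(R) = R_f + β × MRP = 5.7% + 1.3107 × 5.0% = 12.25%

12.25%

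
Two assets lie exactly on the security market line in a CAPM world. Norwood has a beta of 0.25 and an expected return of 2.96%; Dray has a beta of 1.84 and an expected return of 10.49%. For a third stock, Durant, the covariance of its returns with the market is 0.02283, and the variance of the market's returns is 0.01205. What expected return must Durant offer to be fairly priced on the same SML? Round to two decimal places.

10.75%

MRP = (10.49% − 2.96%) / (1.84 − 0.25) = 4.7358%
R_f = 2.96% − 0.25 × 4.7358% = 1.7761%
β_Durant = Cov / Var(R_m) = 0.02283 / 0.01205 = 1.8946
E(R_Durant) = R_f + β × MRP = 1.7761% + 1.8946 × 4.7358% = 10.75%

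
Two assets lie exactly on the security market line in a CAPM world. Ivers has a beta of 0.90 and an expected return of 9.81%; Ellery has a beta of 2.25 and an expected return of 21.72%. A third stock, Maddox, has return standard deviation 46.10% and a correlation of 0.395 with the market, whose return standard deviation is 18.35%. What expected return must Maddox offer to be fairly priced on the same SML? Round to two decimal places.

10.62%

MRP = (21.72% − 9.81%) / (2.25 − 0.90) = 8.8222%
R_f = 9.81% − 0.90 × 8.8222% = 1.8700%
β_Maddox = ρ·σ_i/σ_m = 0.395 × 46.10 / 18.35 = 0.9923
E(R_Maddox) = R_f + β × MRP = 1.8700% + 0.9923 × 8.8222% = 10.62%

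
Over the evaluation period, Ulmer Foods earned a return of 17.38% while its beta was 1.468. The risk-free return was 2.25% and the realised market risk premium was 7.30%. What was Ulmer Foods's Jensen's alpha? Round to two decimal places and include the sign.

CAPM benchmark = R_f + β(R_m − R_f) = 2.25% + 1.468 × 7.30% = 12.96640%
α = actual − benchmark = 17.38% − 12.96640% = +4.41%

+4.41%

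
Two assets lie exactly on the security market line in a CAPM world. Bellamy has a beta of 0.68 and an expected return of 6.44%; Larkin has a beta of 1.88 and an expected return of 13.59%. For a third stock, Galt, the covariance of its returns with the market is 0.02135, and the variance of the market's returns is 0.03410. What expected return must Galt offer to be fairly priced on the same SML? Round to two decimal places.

MRP = (13.59% − 6.44%) / (1.88 − 0.68) = 5.9583%
R_f = 6.44% − 0.68 × 5.9583% = 2.3884%
β_Galt = Cov / Var(R_m) = 0.02135 / 0.03410 = 0.6261
E(R_Galt) = R_f + β × MRP = 2.3884% + 0.6261 × 5.9583% = 6.12%

6.12%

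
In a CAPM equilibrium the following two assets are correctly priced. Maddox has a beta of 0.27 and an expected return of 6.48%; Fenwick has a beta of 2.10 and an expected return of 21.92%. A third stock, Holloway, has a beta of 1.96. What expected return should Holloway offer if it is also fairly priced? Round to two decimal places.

MRP (SML slope) = (21.92% − 6.48%) / (2.10 − 0.27) = 15.44% / 1.83 = 8.4372%
R_f (intercept) = 6.48% − 0.27 × 8.4372% = 4.2020%
E(R_Holloway) = R_f + β × MRP = 4.2020% + 1.96 × 8.4372% = 20.74%

20.74%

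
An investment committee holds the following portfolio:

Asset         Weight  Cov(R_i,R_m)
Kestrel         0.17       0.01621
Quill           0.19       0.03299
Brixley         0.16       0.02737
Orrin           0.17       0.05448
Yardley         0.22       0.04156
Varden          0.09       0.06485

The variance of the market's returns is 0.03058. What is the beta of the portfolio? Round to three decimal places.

β_Kestrel = 0.01621 / 0.03058 = 0.5301
β_Quill = 0.03299 / 0.03058 = 1.0788
β_Brixley = 0.02737 / 0.03058 = 0.8950
β_Orrin = 0.05448 / 0.03058 = 1.7816
β_Yardley = 0.04156 / 0.03058 = 1.3591
β_Varden = 0.06485 / 0.03058 = 2.1207
β_P = Σ w_i β_i = 0.17×0.5301 + 0.19×1.0788 + 0.16×0.8950 + 0.17×1.7816 + 0.22×1.3591 + 0.09×2.1207 = 1.2310

1.231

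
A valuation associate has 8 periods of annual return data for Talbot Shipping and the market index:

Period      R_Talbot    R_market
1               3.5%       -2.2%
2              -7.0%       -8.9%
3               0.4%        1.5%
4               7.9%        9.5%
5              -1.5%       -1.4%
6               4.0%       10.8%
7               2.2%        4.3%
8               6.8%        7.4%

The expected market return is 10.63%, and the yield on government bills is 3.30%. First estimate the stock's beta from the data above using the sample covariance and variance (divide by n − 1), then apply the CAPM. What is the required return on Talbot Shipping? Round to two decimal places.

Mean R_i = (3.5 − 7.0 + 0.4 + 7.9 − 1.5 + 4.0 + 2.2 + 6.8) / 8 = 2.0375%
Mean R_m = (-2.2 − 8.9 + 1.5 + 9.5 − 1.4 + 10.8 + 4.3 + 7.4) / 8 = 2.6250%
Σ(R_i − R̄_i)(R_m − R̄_m) = 192.5425  ⇒  Cov = 192.5425 / 7 = 27.5061
Σ(R_m − R̄_m)² = 313.2750  ⇒  Var(R_m) = 313.2750 / 7 = 44.7536
β = Cov / Var(R_m) = 27.5061 / 44.7536 = 0.6146
MRP = 10.63% − 3.30% = 7.33%
E(R) = R_f + β × MRP = 3.30% + 0.6146 × 7.33% = 7.81%

7.81%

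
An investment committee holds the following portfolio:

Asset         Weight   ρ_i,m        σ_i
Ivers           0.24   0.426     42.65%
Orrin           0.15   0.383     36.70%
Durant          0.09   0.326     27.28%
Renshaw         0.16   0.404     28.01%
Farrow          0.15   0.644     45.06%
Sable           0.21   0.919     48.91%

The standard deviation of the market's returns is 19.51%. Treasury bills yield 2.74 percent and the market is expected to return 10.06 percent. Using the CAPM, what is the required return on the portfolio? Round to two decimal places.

β_Ivers = 0.426 × 42.65% / 19.51% = 0.9313
β_Orrin = 0.383 × 36.70% / 19.51% = 0.7205
β_Durant = 0.326 × 27.28% / 19.51% = 0.4558
β_Renshaw = 0.404 × 28.01% / 19.51% = 0.5800
β_Farrow = 0.644 × 45.06% / 19.51% = 1.4874
β_Sable = 0.919 × 48.91% / 19.51% = 2.3039
β_P = Σ w_i β_i = 0.24×0.9313 + 0.15×0.7205 + 0.09×0.4558 + 0.16×0.5800 + 0.15×1.4874 + 0.21×2.3039 = 1.1723
MRP = 10.06% − 2.74% = 7.32%
E(R_P) = R_f + β_P × MRP = 2.74% + 1.1723 × 7.32% = 11.32%

11.32%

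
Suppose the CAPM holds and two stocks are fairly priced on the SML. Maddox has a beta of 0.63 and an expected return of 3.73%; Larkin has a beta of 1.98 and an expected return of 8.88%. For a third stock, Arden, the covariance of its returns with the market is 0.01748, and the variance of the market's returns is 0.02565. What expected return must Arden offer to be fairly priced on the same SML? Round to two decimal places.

MRP = (8.88% − 3.73%) / (1.98 − 0.63) = 3.8148%
R_f = 3.73% − 0.63 × 3.8148% = 1.3267%
β_Arden = Cov / Var(R_m) = 0.01748 / 0.02565 = 0.6815
E(R_Arden) = R_f + β × MRP = 1.3267% + 0.6815 × 3.8148% = 3.93%

3.93%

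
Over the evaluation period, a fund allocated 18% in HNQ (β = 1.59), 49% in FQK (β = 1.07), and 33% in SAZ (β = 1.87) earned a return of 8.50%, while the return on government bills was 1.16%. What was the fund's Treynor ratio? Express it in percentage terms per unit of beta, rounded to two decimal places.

5.14%

β_P = 0.18×1.59 + 0.49×1.07 + 0.33×1.87 = 1.4276
Treynor = (R_P − R_f) / β_P = (8.50% − 1.16%) / 1.4276 = 7.34% / 1.4276 = 5.14%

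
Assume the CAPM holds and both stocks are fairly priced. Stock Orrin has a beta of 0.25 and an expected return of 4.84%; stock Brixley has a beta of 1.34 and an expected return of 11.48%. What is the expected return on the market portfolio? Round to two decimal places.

9.41%

Both satisfy E(R) = R_f + β·MRP, so the slope of the SML is
MRP = (11.48% − 4.84%) / (1.34 − 0.25) = 6.64% / 1.09 = 6.0917%
R_f = E(R_Orrin) − β_Orrin·MRP = 4.84% − 0.25 × 6.0917% = 3.3171%
E(R_m) = R_f + MRP = 3.3171% + 6.0917% = 9.41%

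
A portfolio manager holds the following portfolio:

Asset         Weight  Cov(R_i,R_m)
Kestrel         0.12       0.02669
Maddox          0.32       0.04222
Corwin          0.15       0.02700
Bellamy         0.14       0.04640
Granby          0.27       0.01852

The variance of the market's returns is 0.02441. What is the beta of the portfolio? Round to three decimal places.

β_Kestrel = 0.02669 / 0.02441 = 1.0934
β_Maddox = 0.04222 / 0.02441 = 1.7296
β_Corwin = 0.02700 / 0.02441 = 1.1061
β_Bellamy = 0.04640 / 0.02441 = 1.9009
β_Granby = 0.01852 / 0.02441 = 0.7587
β_P = Σ w_i β_i = 0.12×1.0934 + 0.32×1.7296 + 0.15×1.1061 + 0.14×1.9009 + 0.27×0.7587 = 1.3216

1.322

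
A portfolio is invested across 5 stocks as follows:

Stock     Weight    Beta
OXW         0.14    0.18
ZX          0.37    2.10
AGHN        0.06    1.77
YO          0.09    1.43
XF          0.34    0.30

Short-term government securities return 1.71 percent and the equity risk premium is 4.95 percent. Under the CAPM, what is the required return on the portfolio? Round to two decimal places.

7.35%

β_P = Σ w_i β_i = 0.14×0.18 + 0.37×2.10 + 0.06×1.77 + 0.09×1.43 + 0.34×0.30 = 1.1391
E(R_P) = R_f + β_P × MRP = 1.71% + 1.1391 × 4.95% = 7.35%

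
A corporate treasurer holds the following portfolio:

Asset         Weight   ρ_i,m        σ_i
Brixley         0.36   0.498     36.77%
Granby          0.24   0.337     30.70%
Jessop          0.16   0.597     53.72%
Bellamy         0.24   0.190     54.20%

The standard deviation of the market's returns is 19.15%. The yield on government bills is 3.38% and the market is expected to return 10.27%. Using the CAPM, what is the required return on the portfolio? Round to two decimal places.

β_Brixley = 0.498 × 36.77% / 19.15% = 0.9562
β_Granby = 0.337 × 30.70% / 19.15% = 0.5403
β_Jessop = 0.597 × 53.72% / 19.15% = 1.6747
β_Bellamy = 0.190 × 54.20% / 19.15% = 0.5378
β_P = Σ w_i β_i = 0.36×0.9562 + 0.24×0.5403 + 0.16×1.6747 + 0.24×0.5378 = 0.8709
MRP = 10.27% − 3.38% = 6.89%
E(R_P) = R_f + β_P × MRP = 3.38% + 0.8709 × 6.89% = 9.38%

9.38%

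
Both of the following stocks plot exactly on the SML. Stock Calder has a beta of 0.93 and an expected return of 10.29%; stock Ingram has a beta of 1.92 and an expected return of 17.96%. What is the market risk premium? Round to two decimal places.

7.75%

Both satisfy E(R) = R_f + β·MRP, so the slope of the SML is
MRP = (17.96% − 10.29%) / (1.92 − 0.93) = 7.67% / 0.99 = 7.7475%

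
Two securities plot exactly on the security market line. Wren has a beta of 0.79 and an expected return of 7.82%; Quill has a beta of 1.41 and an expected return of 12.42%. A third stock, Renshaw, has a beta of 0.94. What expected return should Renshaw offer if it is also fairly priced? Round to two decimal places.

MRP (SML slope) = (12.42% − 7.82%) / (1.41 − 0.79) = 4.60% / 0.62 = 7.4194%
R_f (intercept) = 7.82% − 0.79 × 7.4194% = 1.9587%
E(R_Renshaw) = R_f + β × MRP = 1.9587% + 0.94 × 7.4194% = 8.93%

8.93%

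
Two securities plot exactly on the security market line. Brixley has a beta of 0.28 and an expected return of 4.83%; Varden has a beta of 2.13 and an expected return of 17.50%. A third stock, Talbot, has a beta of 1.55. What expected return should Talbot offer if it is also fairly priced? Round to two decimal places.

13.53%

MRP (SML slope) = (17.50% − 4.83%) / (2.13 − 0.28) = 12.67% / 1.85 = 6.8486%
R_f (intercept) = 4.83% − 0.28 × 6.8486% = 2.9124%
E(R_Talbot) = R_f + β × MRP = 2.9124% + 1.55 × 6.8486% = 13.53%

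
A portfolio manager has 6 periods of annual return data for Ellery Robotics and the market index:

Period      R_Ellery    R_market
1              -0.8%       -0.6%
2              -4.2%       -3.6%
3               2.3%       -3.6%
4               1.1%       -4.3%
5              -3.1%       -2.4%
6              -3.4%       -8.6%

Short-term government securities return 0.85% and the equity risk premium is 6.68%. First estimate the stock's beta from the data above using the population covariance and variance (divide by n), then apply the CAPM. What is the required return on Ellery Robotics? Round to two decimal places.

2.37%

Mean R_i = (-0.8 − 4.2 + 2.3 + 1.1 − 3.1 − 3.4) / 6 = -1.3500%
Mean R_m = (-0.6 − 3.6 − 3.6 − 4.3 − 2.4 − 8.6) / 6 = -3.8500%
Σ(R_i − R̄_i)(R_m − R̄_m) = 8.0850  ⇒  Cov = 8.0850 / 6 = 1.3475
Σ(R_m − R̄_m)² = 35.5550  ⇒  Var(R_m) = 35.5550 / 6 = 5.9258
β = Cov / Var(R_m) = 1.3475 / 5.9258 = 0.2274
E(R) = R_f + β × MRP = 0.85% + 0.2274 × 6.68% = 2.37%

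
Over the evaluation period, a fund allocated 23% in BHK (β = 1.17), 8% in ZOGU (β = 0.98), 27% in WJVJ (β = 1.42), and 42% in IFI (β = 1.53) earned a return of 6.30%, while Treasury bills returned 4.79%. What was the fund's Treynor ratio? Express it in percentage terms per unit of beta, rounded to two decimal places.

1.10%

β_P = 0.23×1.17 + 0.08×0.98 + 0.27×1.42 + 0.42×1.53 = 1.3735
Treynor = (R_P − R_f) / β_P = (6.30% − 4.79%) / 1.3735 = 1.51% / 1.3735 = 1.10%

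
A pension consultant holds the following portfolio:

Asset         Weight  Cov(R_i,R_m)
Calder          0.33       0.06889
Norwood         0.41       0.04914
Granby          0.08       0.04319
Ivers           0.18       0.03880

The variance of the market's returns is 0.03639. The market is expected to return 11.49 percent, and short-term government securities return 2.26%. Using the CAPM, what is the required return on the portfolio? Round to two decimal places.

15.78%

β_Calder = 0.06889 / 0.03639 = 1.8931
β_Norwood = 0.04914 / 0.03639 = 1.3504
β_Granby = 0.04319 / 0.03639 = 1.1869
β_Ivers = 0.03880 / 0.03639 = 1.0662
β_P = Σ w_i β_i = 0.33×1.8931 + 0.41×1.3504 + 0.08×1.1869 + 0.18×1.0662 = 1.4653
MRP = 11.49% − 2.26% = 9.23%
E(R_P) = R_f + β_P × MRP = 2.26% + 1.4653 × 9.23% = 15.78%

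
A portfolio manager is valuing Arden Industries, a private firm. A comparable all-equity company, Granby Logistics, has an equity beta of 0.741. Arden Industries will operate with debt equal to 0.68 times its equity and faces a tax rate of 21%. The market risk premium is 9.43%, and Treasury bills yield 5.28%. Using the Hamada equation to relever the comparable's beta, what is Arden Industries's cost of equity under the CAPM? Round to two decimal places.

β_L = β_U × [1 + (1 − t)(D/E)] = 0.741 × [1 + (1 − 0.21) × 0.68]
    = 0.741 × [1 + 0.79 × 0.68] = 0.741 × 1.5372 = 1.1391
E(R) = R_f + β_L × MRP = 5.28% + 1.1391 × 9.43% = 16.02%

16.02%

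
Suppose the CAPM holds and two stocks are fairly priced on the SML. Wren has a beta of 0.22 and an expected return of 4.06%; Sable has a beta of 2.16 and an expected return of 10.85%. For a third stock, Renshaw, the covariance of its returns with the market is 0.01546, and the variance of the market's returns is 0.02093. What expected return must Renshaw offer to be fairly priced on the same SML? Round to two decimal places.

5.88%

MRP = (10.85% − 4.06%) / (2.16 − 0.22) = 3.5000%
R_f = 4.06% − 0.22 × 3.5000% = 3.2900%
β_Renshaw = Cov / Var(R_m) = 0.01546 / 0.02093 = 0.7387
E(R_Renshaw) = R_f + β × MRP = 3.2900% + 0.7387 × 3.5000% = 5.88%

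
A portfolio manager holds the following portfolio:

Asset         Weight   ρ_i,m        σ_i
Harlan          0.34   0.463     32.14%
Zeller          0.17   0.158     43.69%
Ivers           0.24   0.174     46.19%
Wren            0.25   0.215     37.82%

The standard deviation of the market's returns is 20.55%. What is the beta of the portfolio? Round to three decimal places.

β_Harlan = 0.463 × 32.14% / 20.55% = 0.7241
β_Zeller = 0.158 × 43.69% / 20.55% = 0.3359
β_Ivers = 0.174 × 46.19% / 20.55% = 0.3911
β_Wren = 0.215 × 37.82% / 20.55% = 0.3957
β_P = Σ w_i β_i = 0.34×0.7241 + 0.17×0.3359 + 0.24×0.3911 + 0.25×0.3957 = 0.4961

0.496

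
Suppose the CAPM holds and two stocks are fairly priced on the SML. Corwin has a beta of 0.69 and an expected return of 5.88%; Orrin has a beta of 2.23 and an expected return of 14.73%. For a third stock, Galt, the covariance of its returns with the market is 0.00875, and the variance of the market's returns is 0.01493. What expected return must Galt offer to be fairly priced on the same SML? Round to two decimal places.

5.28%

MRP = (14.73% − 5.88%) / (2.23 − 0.69) = 5.7468%
R_f = 5.88% − 0.69 × 5.7468% = 1.9147%
β_Galt = Cov / Var(R_m) = 0.00875 / 0.01493 = 0.5861
E(R_Galt) = R_f + β × MRP = 1.9147% + 0.5861 × 5.7468% = 5.28%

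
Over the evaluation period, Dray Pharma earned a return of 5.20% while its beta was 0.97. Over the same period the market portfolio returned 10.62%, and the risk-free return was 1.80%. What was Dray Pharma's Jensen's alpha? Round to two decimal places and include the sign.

-5.16%

Market excess return = 10.62% − 1.80% = 8.82%
CAPM benchmark = R_f + β(R_m − R_f) = 1.80% + 0.97 × 8.82% = 10.3554%
α = actual − benchmark = 5.20% − 10.3554% = -5.16%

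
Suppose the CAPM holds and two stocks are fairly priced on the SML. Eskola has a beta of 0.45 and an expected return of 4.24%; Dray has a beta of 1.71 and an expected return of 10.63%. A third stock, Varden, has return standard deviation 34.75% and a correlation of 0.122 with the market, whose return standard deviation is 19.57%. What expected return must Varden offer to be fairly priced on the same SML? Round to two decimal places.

MRP = (10.63% − 4.24%) / (1.71 − 0.45) = 5.0714%
R_f = 4.24% − 0.45 × 5.0714% = 1.9579%
β_Varden = ρ·σ_i/σ_m = 0.122 × 34.75 / 19.57 = 0.2166
E(R_Varden) = R_f + β × MRP = 1.9579% + 0.2166 × 5.0714% = 3.06%

3.06%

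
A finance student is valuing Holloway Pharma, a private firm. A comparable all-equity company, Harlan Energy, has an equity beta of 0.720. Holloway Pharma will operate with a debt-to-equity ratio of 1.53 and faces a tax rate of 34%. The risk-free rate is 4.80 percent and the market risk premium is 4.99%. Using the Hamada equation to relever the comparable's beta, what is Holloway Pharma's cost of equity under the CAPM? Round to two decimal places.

β_L = β_U × [1 + (1 − t)(D/E)] = 0.720 × [1 + (1 − 0.34) × 1.53]
    = 0.720 × [1 + 0.66 × 1.53] = 0.720 × 2.0098 = 1.4471
E(R) = R_f + β_L × MRP = 4.80% + 1.4471 × 4.99% = 12.02%

12.02%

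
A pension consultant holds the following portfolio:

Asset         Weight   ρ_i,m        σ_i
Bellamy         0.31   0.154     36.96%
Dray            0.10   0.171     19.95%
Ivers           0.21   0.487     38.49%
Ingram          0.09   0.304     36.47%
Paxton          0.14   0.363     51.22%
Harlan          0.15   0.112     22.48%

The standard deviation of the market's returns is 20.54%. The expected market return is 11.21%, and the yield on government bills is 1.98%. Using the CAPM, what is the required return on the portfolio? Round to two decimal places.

β_Bellamy = 0.154 × 36.96% / 20.54% = 0.2771
β_Dray = 0.171 × 19.95% / 20.54% = 0.1661
β_Ivers = 0.487 × 38.49% / 20.54% = 0.9126
β_Ingram = 0.304 × 36.47% / 20.54% = 0.5398
β_Paxton = 0.363 × 51.22% / 20.54% = 0.9052
β_Harlan = 0.112 × 22.48% / 20.54% = 0.1226
β_P = Σ w_i β_i = 0.31×0.2771 + 0.10×0.1661 + 0.21×0.9126 + 0.09×0.5398 + 0.14×0.9052 + 0.15×0.1226 = 0.4879
MRP = 11.21% − 1.98% = 9.23%
E(R_P) = R_f + β_P × MRP = 1.98% + 0.4879 × 9.23% = 6.48%

6.48%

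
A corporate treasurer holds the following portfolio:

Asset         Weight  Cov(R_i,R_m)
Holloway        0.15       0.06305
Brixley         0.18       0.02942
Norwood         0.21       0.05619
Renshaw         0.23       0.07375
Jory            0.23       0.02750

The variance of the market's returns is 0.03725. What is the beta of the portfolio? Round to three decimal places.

1.338

β_Holloway = 0.06305 / 0.03725 = 1.6926
β_Brixley = 0.02942 / 0.03725 = 0.7898
β_Norwood = 0.05619 / 0.03725 = 1.5085
β_Renshaw = 0.07375 / 0.03725 = 1.9799
β_Jory = 0.02750 / 0.03725 = 0.7383
β_P = Σ w_i β_i = 0.15×1.6926 + 0.18×0.7898 + 0.21×1.5085 + 0.23×1.9799 + 0.23×0.7383 = 1.3380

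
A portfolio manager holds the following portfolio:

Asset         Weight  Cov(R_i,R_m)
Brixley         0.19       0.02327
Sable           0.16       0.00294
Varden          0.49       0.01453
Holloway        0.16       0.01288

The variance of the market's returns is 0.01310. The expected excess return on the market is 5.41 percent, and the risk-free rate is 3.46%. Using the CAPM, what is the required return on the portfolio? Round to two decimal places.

9.27%

β_Brixley = 0.02327 / 0.01310 = 1.7763
β_Sable = 0.00294 / 0.01310 = 0.2244
β_Varden = 0.01453 / 0.01310 = 1.1092
β_Holloway = 0.01288 / 0.01310 = 0.9832
β_P = Σ w_i β_i = 0.19×1.7763 + 0.16×0.2244 + 0.49×1.1092 + 0.16×0.9832 = 1.0742
E(R_P) = R_f + β_P × MRP = 3.46% + 1.0742 × 5.41% = 9.27%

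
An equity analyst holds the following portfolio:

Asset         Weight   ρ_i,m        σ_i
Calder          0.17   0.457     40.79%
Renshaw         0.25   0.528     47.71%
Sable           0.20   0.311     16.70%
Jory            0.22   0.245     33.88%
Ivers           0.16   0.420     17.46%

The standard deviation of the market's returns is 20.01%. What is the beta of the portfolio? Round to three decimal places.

β_Calder = 0.457 × 40.79% / 20.01% = 0.9316
β_Renshaw = 0.528 × 47.71% / 20.01% = 1.2589
β_Sable = 0.311 × 16.70% / 20.01% = 0.2596
β_Jory = 0.245 × 33.88% / 20.01% = 0.4148
β_Ivers = 0.420 × 17.46% / 20.01% = 0.3665
β_P = Σ w_i β_i = 0.17×0.9316 + 0.25×1.2589 + 0.20×0.2596 + 0.22×0.4148 + 0.16×0.3665 = 0.6749

0.675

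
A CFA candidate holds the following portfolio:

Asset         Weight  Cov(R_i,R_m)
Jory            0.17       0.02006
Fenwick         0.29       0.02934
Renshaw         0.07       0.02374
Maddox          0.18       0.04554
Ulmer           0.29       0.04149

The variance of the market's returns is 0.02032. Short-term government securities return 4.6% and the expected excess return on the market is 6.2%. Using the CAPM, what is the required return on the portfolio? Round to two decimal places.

β_Jory = 0.02006 / 0.02032 = 0.9872
β_Fenwick = 0.02934 / 0.02032 = 1.4439
β_Renshaw = 0.02374 / 0.02032 = 1.1683
β_Maddox = 0.04554 / 0.02032 = 2.2411
β_Ulmer = 0.04149 / 0.02032 = 2.0418
β_P = Σ w_i β_i = 0.17×0.9872 + 0.29×1.4439 + 0.07×1.1683 + 0.18×2.2411 + 0.29×2.0418 = 1.6639
E(R_P) = R_f + β_P × MRP = 4.6% + 1.6639 × 6.2% = 14.92%

14.92%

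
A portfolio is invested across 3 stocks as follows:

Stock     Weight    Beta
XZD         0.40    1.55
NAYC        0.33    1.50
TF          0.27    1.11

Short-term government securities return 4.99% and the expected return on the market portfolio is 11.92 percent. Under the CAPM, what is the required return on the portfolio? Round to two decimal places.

14.79%

β_P = Σ w_i β_i = 0.40×1.55 + 0.33×1.50 + 0.27×1.11 = 1.4147
MRP = 11.92% − 4.99% = 6.93%
E(R_P) = R_f + β_P × MRP = 4.99% + 1.4147 × 6.93% = 14.79%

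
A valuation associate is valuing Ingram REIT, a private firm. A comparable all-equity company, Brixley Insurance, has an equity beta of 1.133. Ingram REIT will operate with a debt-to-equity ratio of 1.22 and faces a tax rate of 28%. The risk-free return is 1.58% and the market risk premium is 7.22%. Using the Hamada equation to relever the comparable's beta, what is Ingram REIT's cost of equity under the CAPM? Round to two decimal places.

β_L = β_U × [1 + (1 − t)(D/E)] = 1.133 × [1 + (1 − 0.28) × 1.22]
    = 1.133 × [1 + 0.72 × 1.22] = 1.133 × 1.8784 = 2.1282
E(R) = R_f + β_L × MRP = 1.58% + 2.1282 × 7.22% = 16.95%

16.95%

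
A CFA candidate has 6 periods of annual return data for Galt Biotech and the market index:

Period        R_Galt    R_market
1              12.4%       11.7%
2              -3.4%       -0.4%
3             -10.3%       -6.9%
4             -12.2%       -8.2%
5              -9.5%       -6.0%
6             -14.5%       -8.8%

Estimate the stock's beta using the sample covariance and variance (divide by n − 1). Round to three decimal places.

1.254

Mean R_i = (12.4 − 3.4 − 10.3 − 12.2 − 9.5 − 14.5) / 6 = -6.2500%
Mean R_m = (11.7 − 0.4 − 6.9 − 8.2 − 6.0 − 8.8) / 6 = -3.1000%
Σ(R_i − R̄_i)(R_m − R̄_m) = 385.9000  ⇒  Cov = 385.9000 / 5 = 77.1800
Σ(R_m − R̄_m)² = 307.6800  ⇒  Var(R_m) = 307.6800 / 5 = 61.5360
β = Cov / Var(R_m) = 77.1800 / 61.5360 = 1.2542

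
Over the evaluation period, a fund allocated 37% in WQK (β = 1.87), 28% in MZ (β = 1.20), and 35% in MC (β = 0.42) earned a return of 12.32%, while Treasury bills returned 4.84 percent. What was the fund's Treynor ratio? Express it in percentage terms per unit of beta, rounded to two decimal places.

β_P = 0.37×1.87 + 0.28×1.20 + 0.35×0.42 = 1.1749
Treynor = (R_P − R_f) / β_P = (12.32% − 4.84%) / 1.1749 = 7.48% / 1.1749 = 6.37%

6.37%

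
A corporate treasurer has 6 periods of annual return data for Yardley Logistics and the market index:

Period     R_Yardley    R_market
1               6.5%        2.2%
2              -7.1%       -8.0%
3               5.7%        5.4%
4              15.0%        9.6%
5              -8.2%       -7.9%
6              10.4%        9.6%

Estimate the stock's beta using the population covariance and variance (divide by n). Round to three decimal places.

1.139

Mean R_i = (6.5 − 7.1 + 5.7 + 15.0 − 8.2 + 10.4) / 6 = 3.7167%
Mean R_m = (2.2 − 8.0 + 5.4 + 9.6 − 7.9 + 9.6) / 6 = 1.8167%
Σ(R_i − R̄_i)(R_m − R̄_m) = 369.9883  ⇒  Cov = 369.9883 / 6 = 61.6647
Σ(R_m − R̄_m)² = 324.9283  ⇒  Var(R_m) = 324.9283 / 6 = 54.1547
β = Cov / Var(R_m) = 61.6647 / 54.1547 = 1.1387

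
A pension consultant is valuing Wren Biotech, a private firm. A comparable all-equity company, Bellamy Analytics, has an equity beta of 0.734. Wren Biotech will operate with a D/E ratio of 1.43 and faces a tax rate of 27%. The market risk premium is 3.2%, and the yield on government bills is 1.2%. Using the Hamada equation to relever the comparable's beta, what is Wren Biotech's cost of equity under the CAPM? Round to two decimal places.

β_L = β_U × [1 + (1 − t)(D/E)] = 0.734 × [1 + (1 − 0.27) × 1.43]
    = 0.734 × [1 + 0.73 × 1.43] = 0.734 × 2.0439 = 1.5002
E(R) = R_f + β_L × MRP = 1.2% + 1.5002 × 3.2% = 6.00%

6.00%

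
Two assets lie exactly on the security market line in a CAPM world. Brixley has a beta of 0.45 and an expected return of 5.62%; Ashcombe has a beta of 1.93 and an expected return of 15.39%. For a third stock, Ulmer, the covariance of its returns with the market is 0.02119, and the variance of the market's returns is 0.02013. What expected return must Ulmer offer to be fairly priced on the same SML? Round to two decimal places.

MRP = (15.39% − 5.62%) / (1.93 − 0.45) = 6.6014%
R_f = 5.62% − 0.45 × 6.6014% = 2.6494%
β_Ulmer = Cov / Var(R_m) = 0.02119 / 0.02013 = 1.0527
E(R_Ulmer) = R_f + β × MRP = 2.6494% + 1.0527 × 6.6014% = 9.60%

9.60%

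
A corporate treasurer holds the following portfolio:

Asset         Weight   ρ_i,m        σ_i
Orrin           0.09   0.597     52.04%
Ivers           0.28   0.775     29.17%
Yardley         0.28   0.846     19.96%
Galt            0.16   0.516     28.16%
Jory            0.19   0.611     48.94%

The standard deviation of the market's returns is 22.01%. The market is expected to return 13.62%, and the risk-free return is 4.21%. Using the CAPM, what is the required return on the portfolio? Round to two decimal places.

13.56%

β_Orrin = 0.597 × 52.04% / 22.01% = 1.4115
β_Ivers = 0.775 × 29.17% / 22.01% = 1.0271
β_Yardley = 0.846 × 19.96% / 22.01% = 0.7672
β_Galt = 0.516 × 28.16% / 22.01% = 0.6602
β_Jory = 0.611 × 48.94% / 22.01% = 1.3586
β_P = Σ w_i β_i = 0.09×1.4115 + 0.28×1.0271 + 0.28×0.7672 + 0.16×0.6602 + 0.19×1.3586 = 0.9932
MRP = 13.62% − 4.21% = 9.41%
E(R_P) = R_f + β_P × MRP = 4.21% + 0.9932 × 9.41% = 13.56%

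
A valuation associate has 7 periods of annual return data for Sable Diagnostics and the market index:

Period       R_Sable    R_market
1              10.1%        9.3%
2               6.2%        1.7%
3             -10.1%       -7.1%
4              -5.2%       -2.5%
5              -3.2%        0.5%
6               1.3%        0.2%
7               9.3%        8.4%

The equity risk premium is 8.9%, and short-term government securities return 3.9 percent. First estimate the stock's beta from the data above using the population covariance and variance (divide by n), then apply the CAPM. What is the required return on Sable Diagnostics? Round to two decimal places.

Mean R_i = (10.1 + 6.2 − 10.1 − 5.2 − 3.2 + 1.3 + 9.3) / 7 = 1.2000%
Mean R_m = (9.3 + 1.7 − 7.1 − 2.5 + 0.5 + 0.2 + 8.4) / 7 = 1.5000%
Σ(R_i − R̄_i)(R_m − R̄_m) = 253.3600  ⇒  Cov = 253.3600 / 7 = 36.1943
Σ(R_m − R̄_m)² = 201.1400  ⇒  Var(R_m) = 201.1400 / 7 = 28.7343
β = Cov / Var(R_m) = 36.1943 / 28.7343 = 1.2596
E(R) = R_f + β × MRP = 3.9% + 1.2596 × 8.9% = 15.11%

15.11%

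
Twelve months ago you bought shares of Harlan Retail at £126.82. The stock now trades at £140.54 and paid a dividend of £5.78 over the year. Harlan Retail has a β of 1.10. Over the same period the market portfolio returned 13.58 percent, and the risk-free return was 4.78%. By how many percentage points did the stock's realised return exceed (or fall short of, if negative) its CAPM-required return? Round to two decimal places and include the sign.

Realised HPR = (P1 + D1 − P0) / P0 = (140.54 + 5.78 − 126.82) / 126.82 = 19.50 / 126.82 = 15.3761%
MRP = 13.58% − 4.78% = 8.80%
CAPM required = R_f + β·MRP = 4.78% + 1.10 × 8.80% = 14.4600%
α = realised − required = 15.3761% − 14.4600% = +0.92%

+0.92%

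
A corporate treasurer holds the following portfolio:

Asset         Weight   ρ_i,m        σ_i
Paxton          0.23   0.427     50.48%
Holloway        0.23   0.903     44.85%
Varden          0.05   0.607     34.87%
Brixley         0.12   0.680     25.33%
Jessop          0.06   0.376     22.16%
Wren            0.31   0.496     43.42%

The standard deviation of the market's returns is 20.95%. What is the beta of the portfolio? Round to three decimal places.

1.173

β_Paxton = 0.427 × 50.48% / 20.95% = 1.0289
β_Holloway = 0.903 × 44.85% / 20.95% = 1.9332
β_Varden = 0.607 × 34.87% / 20.95% = 1.0103
β_Brixley = 0.680 × 25.33% / 20.95% = 0.8222
β_Jessop = 0.376 × 22.16% / 20.95% = 0.3977
β_Wren = 0.496 × 43.42% / 20.95% = 1.0280
β_P = Σ w_i β_i = 0.23×1.0289 + 0.23×1.9332 + 0.05×1.0103 + 0.12×0.8222 + 0.06×0.3977 + 0.31×1.0280 = 1.1730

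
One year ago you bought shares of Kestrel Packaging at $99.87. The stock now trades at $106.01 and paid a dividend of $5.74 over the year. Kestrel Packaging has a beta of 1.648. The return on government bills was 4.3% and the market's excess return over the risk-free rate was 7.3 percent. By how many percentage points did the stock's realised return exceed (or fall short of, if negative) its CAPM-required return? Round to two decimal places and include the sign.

-4.43%

Realised HPR = (P1 + D1 − P0) / P0 = (106.01 + 5.74 − 99.87) / 99.87 = 11.88 / 99.87 = 11.8955%
CAPM required = R_f + β·MRP = 4.3% + 1.648 × 7.3% = 16.3304%
α = realised − required = 11.8955% − 16.3304% = -4.43%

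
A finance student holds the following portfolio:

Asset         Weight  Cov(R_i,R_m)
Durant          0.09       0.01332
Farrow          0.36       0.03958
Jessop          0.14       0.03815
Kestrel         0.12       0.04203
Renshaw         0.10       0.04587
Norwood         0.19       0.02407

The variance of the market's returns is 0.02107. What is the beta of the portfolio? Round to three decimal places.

1.661

β_Durant = 0.01332 / 0.02107 = 0.6322
β_Farrow = 0.03958 / 0.02107 = 1.8785
β_Jessop = 0.03815 / 0.02107 = 1.8106
β_Kestrel = 0.04203 / 0.02107 = 1.9948
β_Renshaw = 0.04587 / 0.02107 = 2.1770
β_Norwood = 0.02407 / 0.02107 = 1.1424
β_P = Σ w_i β_i = 0.09×0.6322 + 0.36×1.8785 + 0.14×1.8106 + 0.12×1.9948 + 0.10×2.1770 + 0.19×1.1424 = 1.6608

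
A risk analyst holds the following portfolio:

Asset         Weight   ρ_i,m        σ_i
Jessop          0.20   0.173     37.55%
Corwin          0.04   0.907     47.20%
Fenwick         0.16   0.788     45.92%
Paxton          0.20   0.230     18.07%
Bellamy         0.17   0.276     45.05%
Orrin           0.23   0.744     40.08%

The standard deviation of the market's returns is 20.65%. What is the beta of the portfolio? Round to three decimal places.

0.901

β_Jessop = 0.173 × 37.55% / 20.65% = 0.3146
β_Corwin = 0.907 × 47.20% / 20.65% = 2.0731
β_Fenwick = 0.788 × 45.92% / 20.65% = 1.7523
β_Paxton = 0.230 × 18.07% / 20.65% = 0.2013
β_Bellamy = 0.276 × 45.05% / 20.65% = 0.6021
β_Orrin = 0.744 × 40.08% / 20.65% = 1.4440
β_P = Σ w_i β_i = 0.20×0.3146 + 0.04×2.0731 + 0.16×1.7523 + 0.20×0.2013 + 0.17×0.6021 + 0.23×1.4440 = 0.9009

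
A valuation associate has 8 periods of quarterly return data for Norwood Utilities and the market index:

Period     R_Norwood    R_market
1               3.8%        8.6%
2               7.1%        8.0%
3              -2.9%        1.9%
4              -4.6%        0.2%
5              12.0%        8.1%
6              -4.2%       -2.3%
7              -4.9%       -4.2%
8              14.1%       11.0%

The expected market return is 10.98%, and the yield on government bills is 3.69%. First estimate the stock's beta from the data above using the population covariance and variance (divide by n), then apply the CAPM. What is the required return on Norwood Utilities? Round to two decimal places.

Mean R_i = (3.8 + 7.1 − 2.9 − 4.6 + 12.0 − 4.2 − 4.9 + 14.1) / 8 = 2.5500%
Mean R_m = (8.6 + 8.0 + 1.9 + 0.2 + 8.1 − 2.3 − 4.2 + 11.0) / 8 = 3.9125%
Σ(R_i − R̄_i)(R_m − R̄_m) = 285.7750  ⇒  Cov = 285.7750 / 8 = 35.7219
Σ(R_m − R̄_m)² = 228.6888  ⇒  Var(R_m) = 228.6888 / 8 = 28.5861
β = Cov / Var(R_m) = 35.7219 / 28.5861 = 1.2496
MRP = 10.98% − 3.69% = 7.29%
E(R) = R_f + β × MRP = 3.69% + 1.2496 × 7.29% = 12.80%

12.80%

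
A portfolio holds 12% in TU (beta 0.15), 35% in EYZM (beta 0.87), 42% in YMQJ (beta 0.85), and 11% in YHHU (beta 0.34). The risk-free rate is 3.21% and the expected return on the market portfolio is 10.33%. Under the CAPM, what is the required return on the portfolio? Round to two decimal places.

β_P = Σ w_i β_i = 0.12×0.15 + 0.35×0.87 + 0.42×0.85 + 0.11×0.34 = 0.7169
MRP = 10.33% − 3.21% = 7.12%
E(R_P) = R_f + β_P × MRP = 3.21% + 0.7169 × 7.12% = 8.31%

8.31%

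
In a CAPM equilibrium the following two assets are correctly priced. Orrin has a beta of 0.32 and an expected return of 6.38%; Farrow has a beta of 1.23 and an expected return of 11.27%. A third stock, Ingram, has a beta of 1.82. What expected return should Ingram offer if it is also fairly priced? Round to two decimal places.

14.44%

MRP (SML slope) = (11.27% − 6.38%) / (1.23 − 0.32) = 4.89% / 0.91 = 5.3736%
R_f (intercept) = 6.38% − 0.32 × 5.3736% = 4.6604%
E(R_Ingram) = R_f + β × MRP = 4.6604% + 1.82 × 5.3736% = 14.44%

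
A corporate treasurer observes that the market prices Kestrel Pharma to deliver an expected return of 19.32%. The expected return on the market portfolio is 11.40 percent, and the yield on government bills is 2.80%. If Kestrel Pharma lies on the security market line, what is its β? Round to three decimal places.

MRP = 11.40% − 2.80% = 8.60%
β = (E(R) − R_f) / MRP = (19.32% − 2.80%) / 8.60% = 16.52% / 8.60% = 1.921

1.921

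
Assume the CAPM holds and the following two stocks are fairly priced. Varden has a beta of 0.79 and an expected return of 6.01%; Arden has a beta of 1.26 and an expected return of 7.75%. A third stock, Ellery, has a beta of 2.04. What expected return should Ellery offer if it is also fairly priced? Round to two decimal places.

MRP (SML slope) = (7.75% − 6.01%) / (1.26 − 0.79) = 1.74% / 0.47 = 3.7021%
R_f (intercept) = 6.01% − 0.79 × 3.7021% = 3.0853%
E(R_Ellery) = R_f + β × MRP = 3.0853% + 2.04 × 3.7021% = 10.64%

10.64%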